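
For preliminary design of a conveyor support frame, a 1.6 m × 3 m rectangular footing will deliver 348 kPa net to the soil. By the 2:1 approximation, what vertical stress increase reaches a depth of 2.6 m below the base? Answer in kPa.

Δσ_z ≈ 71 kPa

By the 2:1 method the load spreads at 1 horizontal : 2 vertical, so at depth z the loaded area has grown by z in each plan dimension:
Δσ = qBL/((B+z)(L+z)) = 348×1.6×3/((1.6+2.6)(3+2.6)) = 71.02 kPa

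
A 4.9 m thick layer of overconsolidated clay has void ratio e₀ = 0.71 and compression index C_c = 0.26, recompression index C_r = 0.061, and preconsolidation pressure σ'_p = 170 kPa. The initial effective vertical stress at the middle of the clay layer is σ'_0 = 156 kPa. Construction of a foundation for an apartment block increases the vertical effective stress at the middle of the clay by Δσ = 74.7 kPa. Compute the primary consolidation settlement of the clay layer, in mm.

Final effective stress: σ'_f = 156 + 74.7 = 230.7 kPa.
σ'_f = 230.7 > σ'_p = 170 kPa, so the stress path crosses the preconsolidation pressure — recompression up to σ'_p, then virgin compression beyond:
S_c = H/(1+e₀)·[C_r·log₁₀(σ'_p/σ'_0) + C_c·log₁₀(σ'_f/σ'_p)]
    = 4.9/1.71 × [0.061×log₁₀(170/156) + 0.26×log₁₀(230.7/170)]
    = 2.8655 × [0.0022768 + 0.034476] = 0.1053 m

S_c ≈ 105 mm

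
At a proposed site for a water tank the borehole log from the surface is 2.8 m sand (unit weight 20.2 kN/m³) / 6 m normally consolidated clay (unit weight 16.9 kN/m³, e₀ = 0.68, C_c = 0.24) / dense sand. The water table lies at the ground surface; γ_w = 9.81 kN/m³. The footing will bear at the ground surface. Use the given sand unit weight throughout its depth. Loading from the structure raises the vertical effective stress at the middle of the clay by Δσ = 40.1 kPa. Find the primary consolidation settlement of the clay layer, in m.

S_c ≈ 0.218 m

Mid-depth of clay below the ground surface: z = 2.8 + 6/2 = 5.8 m.
Total vertical stress at mid-clay: σ_v = 20.2×2.8 + 16.9×3 = 107.26 kPa.
Pore pressure: u = 9.81×(5.8 − 0) = 56.898 kPa.
Initial effective stress: σ'_0 = σ_v − u = 107.26 − 56.898 = 50.362 kPa.
Final effective stress: σ'_f = σ'_0 + Δσ = 50.362 + 40.1 = 90.462 kPa.
Normally consolidated clay, so the full stress increment lies on the virgin compression line:
S_c = C_c·H/(1+e₀)·log₁₀(σ'_f/σ'_0) = 0.24×6/(1+0.68)×log₁₀(90.462/50.362)
    = 0.85714 × 0.25436 = 0.218 m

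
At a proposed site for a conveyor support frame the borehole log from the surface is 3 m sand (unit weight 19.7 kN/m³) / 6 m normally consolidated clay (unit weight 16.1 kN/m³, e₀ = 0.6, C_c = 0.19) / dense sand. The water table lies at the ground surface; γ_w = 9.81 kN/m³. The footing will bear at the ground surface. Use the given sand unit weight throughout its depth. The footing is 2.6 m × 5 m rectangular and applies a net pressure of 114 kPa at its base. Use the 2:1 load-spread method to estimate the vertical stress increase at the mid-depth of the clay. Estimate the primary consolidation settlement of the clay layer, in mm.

S_c ≈ 86.6 mm

Mid-depth of clay below the ground surface: z = 3 + 6/2 = 6 m.
Total vertical stress at mid-clay: σ_v = 19.7×3 + 16.1×3 = 107.4 kPa.
Pore pressure: u = 9.81×(6 − 0) = 58.86 kPa.
Initial effective stress: σ'_0 = σ_v − u = 107.4 − 58.86 = 48.54 kPa.
Stress increase at mid-clay by the 2:1 spreading method:
Δσ = qBL/((B+z)(L+z)) = 114×2.6×5/((2.6+6)(5+6)) = 15.666 kPa
Final effective stress: σ'_f = σ'_0 + Δσ = 48.54 + 15.666 = 64.206 kPa.
Normally consolidated clay, so the full stress increment lies on the virgin compression line:
S_c = C_c·H/(1+e₀)·log₁₀(σ'_f/σ'_0) = 0.19×6/(1+0.6)×log₁₀(64.206/48.54)
    = 0.7125 × 0.12148 = 0.08655 m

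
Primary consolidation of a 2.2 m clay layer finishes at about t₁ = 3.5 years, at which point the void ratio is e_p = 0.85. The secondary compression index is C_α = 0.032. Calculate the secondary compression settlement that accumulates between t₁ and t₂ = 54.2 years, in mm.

Secondary compression: S_s = C_α·H/(1+e_p)·log₁₀(t₂/t₁)
S_s = 0.032×2.2/(1+0.85)×log₁₀(54.2/3.5)
    = 0.03805 × 1.19 = 0.04528 m

S_s ≈ 45.3 mm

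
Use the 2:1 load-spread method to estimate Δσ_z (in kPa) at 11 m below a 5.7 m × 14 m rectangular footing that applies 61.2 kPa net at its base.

By the 2:1 method the load spreads at 1 horizontal : 2 vertical, so at depth z the loaded area has grown by z in each plan dimension:
Δσ = qBL/((B+z)(L+z)) = 61.2×5.7×14/((5.7+11)(14+11)) = 11.698 kPa

Δσ_z ≈ 11.7 kPa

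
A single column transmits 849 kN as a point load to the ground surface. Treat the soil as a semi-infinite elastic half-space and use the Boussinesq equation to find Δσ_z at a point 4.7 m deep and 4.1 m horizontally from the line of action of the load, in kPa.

Δσ_z ≈ 4.46 kPa

Boussinesq vertical stress below a point load on an elastic half-space:
Δσ_z = 3P/(2πz²) · [1 + (r/z)²]^(−5/2)
r/z = 4.1/4.7 = 0.87234; [1+(r/z)²]^(−5/2) = 0.24301.
Δσ_z = 3×849/(2π×4.7²) × 0.24301 = 18.351 × 0.24301 = 4.459 kPa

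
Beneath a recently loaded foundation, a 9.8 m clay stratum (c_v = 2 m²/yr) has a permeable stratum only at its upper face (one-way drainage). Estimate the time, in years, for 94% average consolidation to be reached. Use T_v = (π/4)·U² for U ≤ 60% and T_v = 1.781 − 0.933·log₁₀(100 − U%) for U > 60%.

Drainage path length: H_d = H = 9.8 m (single drainage).
U > 60%: T_v = 1.781 − 0.933·log₁₀(100 − 94) = 1.055.
t = T_v·H_d²/c_v = 1.055×9.8²/2 = 50.66 years.

t ≈ 50.7 years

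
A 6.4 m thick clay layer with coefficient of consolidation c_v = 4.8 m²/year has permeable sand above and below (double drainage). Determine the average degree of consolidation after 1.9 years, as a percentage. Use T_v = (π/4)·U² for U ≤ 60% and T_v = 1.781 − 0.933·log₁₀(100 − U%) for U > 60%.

U ≈ 91 %

Drainage path length: H_d = H/2 = 3.2 m (double drainage).
T_v = c_v·t/H_d² = 4.8×1.9/3.2² = 0.89062.
T_v = 0.89062 corresponds to the U > 60% branch:
U = 1 − 10^((1.781 − T_v)/0.933)/100 = 0.91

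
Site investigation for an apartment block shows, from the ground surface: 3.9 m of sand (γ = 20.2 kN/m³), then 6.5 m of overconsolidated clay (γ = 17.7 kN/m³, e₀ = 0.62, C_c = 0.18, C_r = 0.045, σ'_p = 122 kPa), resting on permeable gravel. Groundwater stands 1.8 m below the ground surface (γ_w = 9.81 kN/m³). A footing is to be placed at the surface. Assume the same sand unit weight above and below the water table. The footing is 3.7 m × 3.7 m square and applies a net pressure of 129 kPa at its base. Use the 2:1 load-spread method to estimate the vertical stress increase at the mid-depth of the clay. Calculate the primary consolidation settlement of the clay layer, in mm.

S_c ≈ 12.9 mm

Mid-depth of clay below the ground surface: z = 3.9 + 6.5/2 = 7.15 m.
Total vertical stress at mid-clay: σ_v = 20.2×3.9 + 17.7×3.25 = 136.31 kPa.
Pore pressure: u = 9.81×(7.15 − 1.8) = 52.483 kPa.
Initial effective stress: σ'_0 = σ_v − u = 136.31 − 52.483 = 83.827 kPa.
Stress increase at mid-clay by the 2:1 spreading method:
Δσ = qBL/((B+z)(L+z)) = 129×3.7×3.7/((3.7+7.15)(3.7+7.15)) = 15.001 kPa
Final effective stress: σ'_f = 83.827 + 15.001 = 98.828 kPa.
σ'_f = 98.828 ≤ σ'_p = 122 kPa, so the clay remains overconsolidated and only the recompression index applies:
S_c = C_r·H/(1+e₀)·log₁₀(σ'_f/σ'_0) = 0.045×6.5/1.62×log₁₀(98.828/83.827)
    = 0.18055 × 0.071496 = 0.01291 m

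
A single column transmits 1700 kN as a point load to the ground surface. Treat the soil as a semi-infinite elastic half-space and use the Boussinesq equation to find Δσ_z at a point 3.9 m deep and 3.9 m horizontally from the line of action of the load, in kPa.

Boussinesq vertical stress below a point load on an elastic half-space:
Δσ_z = 3P/(2πz²) · [1 + (r/z)²]^(−5/2)
r/z = 3.9/3.9 = 1; [1+(r/z)²]^(−5/2) = 0.17678.
Δσ_z = 3×1700/(2π×3.9²) × 0.17678 = 53.366 × 0.17678 = 9.434 kPa

Δσ_z ≈ 9.43 kPa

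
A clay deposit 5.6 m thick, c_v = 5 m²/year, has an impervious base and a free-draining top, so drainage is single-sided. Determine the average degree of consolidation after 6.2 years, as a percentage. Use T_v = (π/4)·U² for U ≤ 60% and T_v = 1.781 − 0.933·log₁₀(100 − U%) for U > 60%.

U ≈ 92.9 %

Drainage path length: H_d = H = 5.6 m (single drainage).
T_v = c_v·t/H_d² = 5×6.2/5.6² = 0.98852.
T_v = 0.98852 corresponds to the U > 60% branch:
U = 1 − 10^((1.781 − T_v)/0.933)/100 = 0.9293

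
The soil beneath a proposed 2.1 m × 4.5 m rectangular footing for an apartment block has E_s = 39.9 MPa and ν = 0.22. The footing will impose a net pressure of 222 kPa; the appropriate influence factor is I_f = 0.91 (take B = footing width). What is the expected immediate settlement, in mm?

S_e ≈ 10.1 mm

Immediate (elastic) settlement: S_e = q·B·(1−ν²)/E_s · I_f.
E_s = 39.9 MPa = 39900 kPa.
S_e = 222 × 2.1 × (1 − 0.22²) / 39900 × 0.91
    = 222 × 2.1 × 0.9516 / 39900 × 0.91
    = 0.01012 m = 10.12 mm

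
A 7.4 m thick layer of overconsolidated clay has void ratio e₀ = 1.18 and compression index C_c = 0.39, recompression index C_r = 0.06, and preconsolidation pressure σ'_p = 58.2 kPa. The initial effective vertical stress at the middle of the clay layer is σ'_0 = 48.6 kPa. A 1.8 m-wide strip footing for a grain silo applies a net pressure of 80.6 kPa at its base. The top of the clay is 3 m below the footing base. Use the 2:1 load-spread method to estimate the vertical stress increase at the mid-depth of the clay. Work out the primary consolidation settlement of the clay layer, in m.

Mid-depth of clay below the footing base: z = 3 + 7.4/2 = 6.7 m.
Stress increase at mid-clay by the 2:1 spreading method:
Δσ = qB/(B+z) = 80.6×1.8/(1.8+6.7) = 17.068 kPa
Final effective stress: σ'_f = 48.6 + 17.068 = 65.668 kPa.
σ'_f = 65.668 > σ'_p = 58.2 kPa, so the stress path crosses the preconsolidation pressure — recompression up to σ'_p, then virgin compression beyond:
S_c = H/(1+e₀)·[C_r·log₁₀(σ'_p/σ'_0) + C_c·log₁₀(σ'_f/σ'_p)]
    = 7.4/2.18 × [0.06×log₁₀(58.2/48.6) + 0.39×log₁₀(65.668/58.2)]
    = 3.3945 × [0.0046972 + 0.020448] = 0.08536 m

S_c ≈ 0.0854 m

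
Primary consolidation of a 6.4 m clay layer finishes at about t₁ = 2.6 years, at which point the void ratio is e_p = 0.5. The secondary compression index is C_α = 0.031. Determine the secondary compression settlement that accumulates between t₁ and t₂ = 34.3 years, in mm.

S_s ≈ 148 mm

Secondary compression: S_s = C_α·H/(1+e_p)·log₁₀(t₂/t₁)
S_s = 0.031×6.4/(1+0.5)×log₁₀(34.3/2.6)
    = 0.1323 × 1.12 = 0.1482 m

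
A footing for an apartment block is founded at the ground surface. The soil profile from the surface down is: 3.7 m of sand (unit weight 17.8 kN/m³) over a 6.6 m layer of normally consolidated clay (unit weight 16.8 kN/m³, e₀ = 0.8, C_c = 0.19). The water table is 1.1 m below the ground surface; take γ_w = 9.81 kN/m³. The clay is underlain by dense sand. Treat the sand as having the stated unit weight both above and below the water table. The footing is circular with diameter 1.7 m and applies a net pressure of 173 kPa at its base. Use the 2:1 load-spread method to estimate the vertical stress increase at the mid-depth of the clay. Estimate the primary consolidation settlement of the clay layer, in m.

S_c ≈ 0.03 m

Mid-depth of clay below the ground surface: z = 3.7 + 6.6/2 = 7 m.
Total vertical stress at mid-clay: σ_v = 17.8×3.7 + 16.8×3.3 = 121.3 kPa.
Pore pressure: u = 9.81×(7 − 1.1) = 57.879 kPa.
Initial effective stress: σ'_0 = σ_v − u = 121.3 − 57.879 = 63.421 kPa.
Stress increase at mid-clay by the 2:1 spreading method:
Δσ ≈ qD²/(D+z)² = 173×1.7²/(1.7+7)² = 6.6055 kPa
Final effective stress: σ'_f = σ'_0 + Δσ = 63.421 + 6.6055 = 70.026 kPa.
Normally consolidated clay, so the full stress increment lies on the virgin compression line:
S_c = C_c·H/(1+e₀)·log₁₀(σ'_f/σ'_0) = 0.19×6.6/(1+0.8)×log₁₀(70.026/63.421)
    = 0.69667 × 0.043026 = 0.02997 m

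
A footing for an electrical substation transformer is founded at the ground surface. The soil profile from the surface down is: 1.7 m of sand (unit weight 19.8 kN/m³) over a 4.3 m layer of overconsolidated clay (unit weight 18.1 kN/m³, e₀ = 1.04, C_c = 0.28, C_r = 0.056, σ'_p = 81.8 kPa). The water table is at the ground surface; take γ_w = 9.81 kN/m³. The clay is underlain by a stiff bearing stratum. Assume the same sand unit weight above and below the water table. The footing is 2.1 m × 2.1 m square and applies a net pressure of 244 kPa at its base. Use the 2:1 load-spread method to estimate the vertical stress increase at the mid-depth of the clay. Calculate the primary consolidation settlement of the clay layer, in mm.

S_c ≈ 32.2 mm

Mid-depth of clay below the ground surface: z = 1.7 + 4.3/2 = 3.85 m.
Total vertical stress at mid-clay: σ_v = 19.8×1.7 + 18.1×2.15 = 72.575 kPa.
Pore pressure: u = 9.81×(3.85 − 0) = 37.769 kPa.
Initial effective stress: σ'_0 = σ_v − u = 72.575 − 37.769 = 34.806 kPa.
Stress increase at mid-clay by the 2:1 spreading method:
Δσ = qBL/((B+z)(L+z)) = 244×2.1×2.1/((2.1+3.85)(2.1+3.85)) = 30.394 kPa
Final effective stress: σ'_f = 34.806 + 30.394 = 65.2 kPa.
σ'_f = 65.2 ≤ σ'_p = 81.8 kPa, so the clay remains overconsolidated and only the recompression index applies:
S_c = C_r·H/(1+e₀)·log₁₀(σ'_f/σ'_0) = 0.056×4.3/2.04×log₁₀(65.2/34.806)
    = 0.11804 × 0.27259 = 0.03218 m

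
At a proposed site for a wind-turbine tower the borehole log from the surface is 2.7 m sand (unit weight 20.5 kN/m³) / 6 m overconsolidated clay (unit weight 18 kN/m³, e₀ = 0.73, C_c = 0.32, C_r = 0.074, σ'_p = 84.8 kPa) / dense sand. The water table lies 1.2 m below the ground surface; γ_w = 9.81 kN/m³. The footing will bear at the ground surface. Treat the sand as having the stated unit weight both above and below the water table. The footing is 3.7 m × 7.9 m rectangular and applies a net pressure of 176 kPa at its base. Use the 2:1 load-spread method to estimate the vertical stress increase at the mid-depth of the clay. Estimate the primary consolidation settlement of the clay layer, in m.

S_c ≈ 0.134 m

Mid-depth of clay below the ground surface: z = 2.7 + 6/2 = 5.7 m.
Total vertical stress at mid-clay: σ_v = 20.5×2.7 + 18×3 = 109.35 kPa.
Pore pressure: u = 9.81×(5.7 − 1.2) = 44.145 kPa.
Initial effective stress: σ'_0 = σ_v − u = 109.35 − 44.145 = 65.205 kPa.
Stress increase at mid-clay by the 2:1 spreading method:
Δσ = qBL/((B+z)(L+z)) = 176×3.7×7.9/((3.7+5.7)(7.9+5.7)) = 40.242 kPa
Final effective stress: σ'_f = 65.205 + 40.242 = 105.45 kPa.
σ'_f = 105.45 > σ'_p = 84.8 kPa, so the stress path crosses the preconsolidation pressure — recompression up to σ'_p, then virgin compression beyond:
S_c = H/(1+e₀)·[C_r·log₁₀(σ'_p/σ'_0) + C_c·log₁₀(σ'_f/σ'_p)]
    = 6/1.73 × [0.074×log₁₀(84.8/65.205) + 0.32×log₁₀(105.45/84.8)]
    = 3.4682 × [0.0084445 + 0.030288] = 0.1343 m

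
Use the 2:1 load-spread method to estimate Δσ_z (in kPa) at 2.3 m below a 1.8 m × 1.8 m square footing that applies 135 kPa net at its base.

By the 2:1 method the load spreads at 1 horizontal : 2 vertical, so at depth z the loaded area has grown by z in each plan dimension:
Δσ = qBL/((B+z)(L+z)) = 135×1.8×1.8/((1.8+2.3)(1.8+2.3)) = 26.02 kPa

Δσ_z ≈ 26 kPa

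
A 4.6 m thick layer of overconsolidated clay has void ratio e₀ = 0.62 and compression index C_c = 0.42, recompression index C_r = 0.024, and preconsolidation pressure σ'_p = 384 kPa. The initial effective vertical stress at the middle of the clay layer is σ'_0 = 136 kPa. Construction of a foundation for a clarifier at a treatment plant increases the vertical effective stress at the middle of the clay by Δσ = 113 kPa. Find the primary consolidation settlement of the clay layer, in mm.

S_c ≈ 17.9 mm

Final effective stress: σ'_f = 136 + 113 = 249 kPa.
σ'_f = 249 ≤ σ'_p = 384 kPa, so the clay remains overconsolidated and only the recompression index applies:
S_c = C_r·H/(1+e₀)·log₁₀(σ'_f/σ'_0) = 0.024×4.6/1.62×log₁₀(249/136)
    = 0.068148 × 0.26266 = 0.0179 m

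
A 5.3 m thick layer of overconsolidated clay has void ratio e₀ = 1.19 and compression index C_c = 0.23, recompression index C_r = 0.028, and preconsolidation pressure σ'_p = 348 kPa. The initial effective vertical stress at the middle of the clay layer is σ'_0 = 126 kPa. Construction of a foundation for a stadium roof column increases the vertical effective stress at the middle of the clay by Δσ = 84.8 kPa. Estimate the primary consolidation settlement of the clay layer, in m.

Final effective stress: σ'_f = 126 + 84.8 = 210.8 kPa.
σ'_f = 210.8 ≤ σ'_p = 348 kPa, so the clay remains overconsolidated and only the recompression index applies:
S_c = C_r·H/(1+e₀)·log₁₀(σ'_f/σ'_0) = 0.028×5.3/2.19×log₁₀(210.8/126)
    = 0.067763 × 0.2235 = 0.01514 m

S_c ≈ 0.0151 m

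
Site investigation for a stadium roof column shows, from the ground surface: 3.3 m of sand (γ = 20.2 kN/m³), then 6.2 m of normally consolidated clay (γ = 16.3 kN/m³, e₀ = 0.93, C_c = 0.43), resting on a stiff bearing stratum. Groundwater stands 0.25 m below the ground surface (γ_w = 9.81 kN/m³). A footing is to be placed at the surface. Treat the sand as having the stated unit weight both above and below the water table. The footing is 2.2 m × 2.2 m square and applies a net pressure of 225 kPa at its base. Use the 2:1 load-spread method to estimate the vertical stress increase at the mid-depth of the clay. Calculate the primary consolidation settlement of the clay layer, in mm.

Mid-depth of clay below the ground surface: z = 3.3 + 6.2/2 = 6.4 m.
Total vertical stress at mid-clay: σ_v = 20.2×3.3 + 16.3×3.1 = 117.19 kPa.
Pore pressure: u = 9.81×(6.4 − 0.25) = 60.332 kPa.
Initial effective stress: σ'_0 = σ_v − u = 117.19 − 60.332 = 56.858 kPa.
Stress increase at mid-clay by the 2:1 spreading method:
Δσ = qBL/((B+z)(L+z)) = 225×2.2×2.2/((2.2+6.4)(2.2+6.4)) = 14.724 kPa
Final effective stress: σ'_f = σ'_0 + Δσ = 56.858 + 14.724 = 71.582 kPa.
Normally consolidated clay, so the full stress increment lies on the virgin compression line:
S_c = C_c·H/(1+e₀)·log₁₀(σ'_f/σ'_0) = 0.43×6.2/(1+0.93)×log₁₀(71.582/56.858)
    = 1.3813 × 0.10001 = 0.1381 m

S_c ≈ 138 mm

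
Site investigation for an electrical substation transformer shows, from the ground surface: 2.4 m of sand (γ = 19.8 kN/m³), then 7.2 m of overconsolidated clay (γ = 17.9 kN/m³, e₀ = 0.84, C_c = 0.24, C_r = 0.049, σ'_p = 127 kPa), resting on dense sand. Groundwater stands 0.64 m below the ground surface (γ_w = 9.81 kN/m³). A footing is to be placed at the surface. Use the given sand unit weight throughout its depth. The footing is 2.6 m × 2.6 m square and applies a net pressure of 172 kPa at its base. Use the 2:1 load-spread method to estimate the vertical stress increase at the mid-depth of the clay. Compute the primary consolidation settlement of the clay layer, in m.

S_c ≈ 0.0196 m

Mid-depth of clay below the ground surface: z = 2.4 + 7.2/2 = 6 m.
Total vertical stress at mid-clay: σ_v = 19.8×2.4 + 17.9×3.6 = 111.96 kPa.
Pore pressure: u = 9.81×(6 − 0.64) = 52.582 kPa.
Initial effective stress: σ'_0 = σ_v − u = 111.96 − 52.582 = 59.378 kPa.
Stress increase at mid-clay by the 2:1 spreading method:
Δσ = qBL/((B+z)(L+z)) = 172×2.6×2.6/((2.6+6)(2.6+6)) = 15.721 kPa
Final effective stress: σ'_f = 59.378 + 15.721 = 75.099 kPa.
σ'_f = 75.099 ≤ σ'_p = 127 kPa, so the clay remains overconsolidated and only the recompression index applies:
S_c = C_r·H/(1+e₀)·log₁₀(σ'_f/σ'_0) = 0.049×7.2/1.84×log₁₀(75.099/59.378)
    = 0.19174 × 0.10201 = 0.01956 m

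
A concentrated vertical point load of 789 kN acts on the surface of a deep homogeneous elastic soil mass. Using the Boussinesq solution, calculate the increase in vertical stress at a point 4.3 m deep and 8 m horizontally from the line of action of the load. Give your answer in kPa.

Δσ_z ≈ 0.485 kPa

Boussinesq vertical stress below a point load on an elastic half-space:
Δσ_z = 3P/(2πz²) · [1 + (r/z)²]^(−5/2)
r/z = 8/4.3 = 1.8605; [1+(r/z)²]^(−5/2) = 0.023787.
Δσ_z = 3×789/(2π×4.3²) × 0.023787 = 20.374 × 0.023787 = 0.4846 kPa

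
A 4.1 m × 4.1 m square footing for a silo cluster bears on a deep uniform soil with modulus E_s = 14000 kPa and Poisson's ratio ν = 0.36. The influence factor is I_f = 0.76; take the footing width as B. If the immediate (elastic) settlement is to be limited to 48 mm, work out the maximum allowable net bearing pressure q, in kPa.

S_e = q·B·(1−ν²)/E_s · I_f  ⇒  q = S_e·E_s / (B·(1−ν²)·I_f).
q = 0.048 × 14000 / (4.1 × 0.8704 × 0.76) = 247.8 kPa

q ≈ 248 kPa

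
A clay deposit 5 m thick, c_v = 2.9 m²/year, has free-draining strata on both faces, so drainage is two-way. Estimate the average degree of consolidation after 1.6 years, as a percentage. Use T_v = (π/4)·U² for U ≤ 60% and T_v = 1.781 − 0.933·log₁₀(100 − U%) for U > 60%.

U ≈ 87 %

Drainage path length: H_d = H/2 = 2.5 m (double drainage).
T_v = c_v·t/H_d² = 2.9×1.6/2.5² = 0.7424.
T_v = 0.7424 corresponds to the U > 60% branch:
U = 1 − 10^((1.781 − T_v)/0.933)/100 = 0.8702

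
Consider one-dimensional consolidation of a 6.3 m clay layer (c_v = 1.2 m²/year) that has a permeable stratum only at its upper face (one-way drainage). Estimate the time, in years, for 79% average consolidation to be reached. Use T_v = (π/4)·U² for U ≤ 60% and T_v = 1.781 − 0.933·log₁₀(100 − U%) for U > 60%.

Drainage path length: H_d = H = 6.3 m (single drainage).
U > 60%: T_v = 1.781 − 0.933·log₁₀(100 − 79) = 0.54737.
t = T_v·H_d²/c_v = 0.54737×6.3²/1.2 = 18.1 years.

t ≈ 18.1 years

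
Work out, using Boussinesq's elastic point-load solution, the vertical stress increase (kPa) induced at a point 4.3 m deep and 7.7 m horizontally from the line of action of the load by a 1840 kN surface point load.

Δσ_z ≈ 1.31 kPa

Boussinesq vertical stress below a point load on an elastic half-space:
Δσ_z = 3P/(2πz²) · [1 + (r/z)²]^(−5/2)
r/z = 7.7/4.3 = 1.7907; [1+(r/z)²]^(−5/2) = 0.027553.
Δσ_z = 3×1840/(2π×4.3²) × 0.027553 = 47.514 × 0.027553 = 1.309 kPa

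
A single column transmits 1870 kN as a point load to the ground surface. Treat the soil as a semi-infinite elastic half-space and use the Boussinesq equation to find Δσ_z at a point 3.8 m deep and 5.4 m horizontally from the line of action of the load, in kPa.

Δσ_z ≈ 3.9 kPa

Boussinesq vertical stress below a point load on an elastic half-space:
Δσ_z = 3P/(2πz²) · [1 + (r/z)²]^(−5/2)
r/z = 5.4/3.8 = 1.4211; [1+(r/z)²]^(−5/2) = 0.063125.
Δσ_z = 3×1870/(2π×3.8²) × 0.063125 = 61.832 × 0.063125 = 3.903 kPa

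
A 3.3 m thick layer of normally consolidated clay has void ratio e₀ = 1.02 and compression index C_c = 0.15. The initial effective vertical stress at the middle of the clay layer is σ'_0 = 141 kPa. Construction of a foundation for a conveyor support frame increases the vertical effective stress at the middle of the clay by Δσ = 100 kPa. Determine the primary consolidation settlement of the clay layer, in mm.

S_c ≈ 57 mm

Final effective stress: σ'_f = σ'_0 + Δσ = 141 + 100 = 241 kPa.
Normally consolidated clay, so the full stress increment lies on the virgin compression line:
S_c = C_c·H/(1+e₀)·log₁₀(σ'_f/σ'_0) = 0.15×3.3/(1+1.02)×log₁₀(241/141)
    = 0.24505 × 0.2328 = 0.05705 m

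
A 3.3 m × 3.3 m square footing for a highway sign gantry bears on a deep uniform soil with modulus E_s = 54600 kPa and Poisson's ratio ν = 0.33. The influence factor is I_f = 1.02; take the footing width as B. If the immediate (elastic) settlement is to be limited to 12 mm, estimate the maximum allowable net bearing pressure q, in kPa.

q ≈ 218 kPa

S_e = q·B·(1−ν²)/E_s · I_f  ⇒  q = S_e·E_s / (B·(1−ν²)·I_f).
q = 0.012 × 54600 / (3.3 × 0.8911 × 1.02) = 218.4 kPa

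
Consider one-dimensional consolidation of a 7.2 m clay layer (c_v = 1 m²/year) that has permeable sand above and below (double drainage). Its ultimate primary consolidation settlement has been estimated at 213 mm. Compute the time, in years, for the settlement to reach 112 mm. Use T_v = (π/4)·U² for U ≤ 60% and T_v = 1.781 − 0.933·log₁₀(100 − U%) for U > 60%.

Drainage path length: H_d = H/2 = 3.6 m (double drainage).
U = S(t)/S_ult = 112/213 = 0.5258.
U ≤ 60%: T_v = (π/4)·U² = (π/4)×0.52582² = 0.21715.
t = T_v·H_d²/c_v = 0.21715×3.6²/1 = 2.814 years.

t ≈ 2.81 years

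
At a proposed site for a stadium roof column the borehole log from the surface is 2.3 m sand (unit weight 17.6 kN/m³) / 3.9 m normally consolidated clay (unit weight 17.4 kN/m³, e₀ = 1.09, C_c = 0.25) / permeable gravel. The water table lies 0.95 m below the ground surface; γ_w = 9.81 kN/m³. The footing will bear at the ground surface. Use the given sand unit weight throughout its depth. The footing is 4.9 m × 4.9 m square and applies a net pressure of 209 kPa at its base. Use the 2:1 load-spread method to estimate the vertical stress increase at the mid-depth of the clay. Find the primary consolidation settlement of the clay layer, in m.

Mid-depth of clay below the ground surface: z = 2.3 + 3.9/2 = 4.25 m.
Total vertical stress at mid-clay: σ_v = 17.6×2.3 + 17.4×1.95 = 74.41 kPa.
Pore pressure: u = 9.81×(4.25 − 0.95) = 32.373 kPa.
Initial effective stress: σ'_0 = σ_v − u = 74.41 − 32.373 = 42.037 kPa.
Stress increase at mid-clay by the 2:1 spreading method:
Δσ = qBL/((B+z)(L+z)) = 209×4.9×4.9/((4.9+4.25)(4.9+4.25)) = 59.937 kPa
Final effective stress: σ'_f = σ'_0 + Δσ = 42.037 + 59.937 = 101.97 kPa.
Normally consolidated clay, so the full stress increment lies on the virgin compression line:
S_c = C_c·H/(1+e₀)·log₁₀(σ'_f/σ'_0) = 0.25×3.9/(1+1.09)×log₁₀(101.97/42.037)
    = 0.46651 × 0.38484 = 0.1795 m

S_c ≈ 0.18 m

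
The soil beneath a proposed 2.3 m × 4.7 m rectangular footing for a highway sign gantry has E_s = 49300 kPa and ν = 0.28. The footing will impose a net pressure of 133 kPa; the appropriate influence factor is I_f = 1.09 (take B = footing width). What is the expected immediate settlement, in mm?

S_e ≈ 6.23 mm

Immediate (elastic) settlement: S_e = q·B·(1−ν²)/E_s · I_f.
S_e = 133 × 2.3 × (1 − 0.28²) / 49300 × 1.09
    = 133 × 2.3 × 0.9216 / 49300 × 1.09
    = 0.006233 m = 6.233 mm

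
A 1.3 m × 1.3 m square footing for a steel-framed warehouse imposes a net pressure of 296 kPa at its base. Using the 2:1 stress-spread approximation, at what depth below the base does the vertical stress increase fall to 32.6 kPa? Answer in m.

2:1 spreading — at depth z the loaded area has grown by z in each plan dimension:
qB²/(B+z)² = Δσ_z ⇒ z = B(√(q/Δσ_z) − 1) = 1.3×(√(296/32.6) − 1) = 2.617 m

z ≈ 2.62 m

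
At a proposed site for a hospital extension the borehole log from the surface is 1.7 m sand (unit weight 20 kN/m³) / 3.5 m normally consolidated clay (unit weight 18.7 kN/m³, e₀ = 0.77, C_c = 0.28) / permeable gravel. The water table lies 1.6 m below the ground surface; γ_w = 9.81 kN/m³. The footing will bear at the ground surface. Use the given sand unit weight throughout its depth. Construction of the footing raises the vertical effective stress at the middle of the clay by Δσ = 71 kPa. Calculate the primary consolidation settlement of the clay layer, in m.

S_c ≈ 0.217 m

Mid-depth of clay below the ground surface: z = 1.7 + 3.5/2 = 3.45 m.
Total vertical stress at mid-clay: σ_v = 20×1.7 + 18.7×1.75 = 66.725 kPa.
Pore pressure: u = 9.81×(3.45 − 1.6) = 18.149 kPa.
Initial effective stress: σ'_0 = σ_v − u = 66.725 − 18.149 = 48.576 kPa.
Final effective stress: σ'_f = σ'_0 + Δσ = 48.576 + 71 = 119.58 kPa.
Normally consolidated clay, so the full stress increment lies on the virgin compression line:
S_c = C_c·H/(1+e₀)·log₁₀(σ'_f/σ'_0) = 0.28×3.5/(1+0.77)×log₁₀(119.58/48.576)
    = 0.55367 × 0.39124 = 0.2166 m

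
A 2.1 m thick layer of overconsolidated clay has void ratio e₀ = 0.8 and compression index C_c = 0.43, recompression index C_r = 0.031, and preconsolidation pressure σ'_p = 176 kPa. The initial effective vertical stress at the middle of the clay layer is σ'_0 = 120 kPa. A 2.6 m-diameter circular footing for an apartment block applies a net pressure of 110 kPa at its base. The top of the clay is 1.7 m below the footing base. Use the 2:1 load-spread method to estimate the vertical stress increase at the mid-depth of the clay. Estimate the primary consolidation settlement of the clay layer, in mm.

Mid-depth of clay below the footing base: z = 1.7 + 2.1/2 = 2.75 m.
Stress increase at mid-clay by the 2:1 spreading method:
Δσ ≈ qD²/(D+z)² = 110×2.6²/(2.6+2.75)² = 25.98 kPa
Final effective stress: σ'_f = 120 + 25.98 = 145.98 kPa.
σ'_f = 145.98 ≤ σ'_p = 176 kPa, so the clay remains overconsolidated and only the recompression index applies:
S_c = C_r·H/(1+e₀)·log₁₀(σ'_f/σ'_0) = 0.031×2.1/1.8×log₁₀(145.98/120)
    = 0.036168 × 0.085112 = 0.003078 m

S_c ≈ 3.08 mm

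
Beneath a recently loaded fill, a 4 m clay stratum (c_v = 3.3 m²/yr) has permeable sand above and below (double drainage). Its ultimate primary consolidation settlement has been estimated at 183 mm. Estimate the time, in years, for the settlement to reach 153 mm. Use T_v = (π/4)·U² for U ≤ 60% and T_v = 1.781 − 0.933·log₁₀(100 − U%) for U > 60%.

t ≈ 0.785 years

Drainage path length: H_d = H/2 = 2 m (double drainage).
U = S(t)/S_ult = 153/183 = 0.8361.
U > 60%: T_v = 1.781 − 0.933·log₁₀(100 − 83.607) = 0.64771.
t = T_v·H_d²/c_v = 0.64771×2²/3.3 = 0.7851 years.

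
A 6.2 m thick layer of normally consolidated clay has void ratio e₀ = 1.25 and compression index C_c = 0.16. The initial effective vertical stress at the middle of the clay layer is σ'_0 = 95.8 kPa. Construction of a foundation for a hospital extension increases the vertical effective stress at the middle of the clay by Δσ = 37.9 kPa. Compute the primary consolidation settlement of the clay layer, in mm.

S_c ≈ 63.8 mm

Final effective stress: σ'_f = σ'_0 + Δσ = 95.8 + 37.9 = 133.7 kPa.
Normally consolidated clay, so the full stress increment lies on the virgin compression line:
S_c = C_c·H/(1+e₀)·log₁₀(σ'_f/σ'_0) = 0.16×6.2/(1+1.25)×log₁₀(133.7/95.8)
    = 0.44089 × 0.14477 = 0.06383 m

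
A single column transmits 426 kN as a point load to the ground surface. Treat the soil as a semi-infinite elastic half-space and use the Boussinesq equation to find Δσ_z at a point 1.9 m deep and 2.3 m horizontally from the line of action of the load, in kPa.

Δσ_z ≈ 5.9 kPa

Boussinesq vertical stress below a point load on an elastic half-space:
Δσ_z = 3P/(2πz²) · [1 + (r/z)²]^(−5/2)
r/z = 2.3/1.9 = 1.2105; [1+(r/z)²]^(−5/2) = 0.10478.
Δσ_z = 3×426/(2π×1.9²) × 0.10478 = 56.343 × 0.10478 = 5.904 kPa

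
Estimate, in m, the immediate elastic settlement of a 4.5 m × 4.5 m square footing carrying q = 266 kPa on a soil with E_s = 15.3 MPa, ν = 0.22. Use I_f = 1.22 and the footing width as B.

Immediate (elastic) settlement: S_e = q·B·(1−ν²)/E_s · I_f.
E_s = 15.3 MPa = 15300 kPa.
S_e = 266 × 4.5 × (1 − 0.22²) / 15300 × 1.22
    = 266 × 4.5 × 0.9516 / 15300 × 1.22
    = 0.09083 m

S_e ≈ 0.0908 m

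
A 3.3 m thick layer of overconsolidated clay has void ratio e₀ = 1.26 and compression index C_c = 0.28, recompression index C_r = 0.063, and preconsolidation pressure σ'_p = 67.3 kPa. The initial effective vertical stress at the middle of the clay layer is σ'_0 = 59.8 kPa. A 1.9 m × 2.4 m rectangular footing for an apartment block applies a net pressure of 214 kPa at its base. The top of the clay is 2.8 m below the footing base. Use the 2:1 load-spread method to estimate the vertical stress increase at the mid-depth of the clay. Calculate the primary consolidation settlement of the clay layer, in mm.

S_c ≈ 40.3 mm

Mid-depth of clay below the footing base: z = 2.8 + 3.3/2 = 4.45 m.
Stress increase at mid-clay by the 2:1 spreading method:
Δσ = qBL/((B+z)(L+z)) = 214×1.9×2.4/((1.9+4.45)(2.4+4.45)) = 22.434 kPa
Final effective stress: σ'_f = 59.8 + 22.434 = 82.234 kPa.
σ'_f = 82.234 > σ'_p = 67.3 kPa, so the stress path crosses the preconsolidation pressure — recompression up to σ'_p, then virgin compression beyond:
S_c = H/(1+e₀)·[C_r·log₁₀(σ'_p/σ'_0) + C_c·log₁₀(σ'_f/σ'_p)]
    = 3.3/2.26 × [0.063×log₁₀(67.3/59.8) + 0.28×log₁₀(82.234/67.3)]
    = 1.4602 × [0.0032328 + 0.02437] = 0.04031 m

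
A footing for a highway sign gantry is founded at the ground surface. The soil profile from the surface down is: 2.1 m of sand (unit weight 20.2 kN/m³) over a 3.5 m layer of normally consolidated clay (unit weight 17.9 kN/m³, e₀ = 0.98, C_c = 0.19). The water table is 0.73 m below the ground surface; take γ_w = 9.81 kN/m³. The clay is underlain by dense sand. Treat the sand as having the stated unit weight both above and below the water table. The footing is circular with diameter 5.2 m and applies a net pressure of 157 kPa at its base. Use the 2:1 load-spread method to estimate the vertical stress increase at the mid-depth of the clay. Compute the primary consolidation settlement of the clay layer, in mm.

S_c ≈ 115 mm

Mid-depth of clay below the ground surface: z = 2.1 + 3.5/2 = 3.85 m.
Total vertical stress at mid-clay: σ_v = 20.2×2.1 + 17.9×1.75 = 73.745 kPa.
Pore pressure: u = 9.81×(3.85 − 0.73) = 30.607 kPa.
Initial effective stress: σ'_0 = σ_v − u = 73.745 − 30.607 = 43.138 kPa.
Stress increase at mid-clay by the 2:1 spreading method:
Δσ ≈ qD²/(D+z)² = 157×5.2²/(5.2+3.85)² = 51.833 kPa
Final effective stress: σ'_f = σ'_0 + Δσ = 43.138 + 51.833 = 94.971 kPa.
Normally consolidated clay, so the full stress increment lies on the virgin compression line:
S_c = C_c·H/(1+e₀)·log₁₀(σ'_f/σ'_0) = 0.19×3.5/(1+0.98)×log₁₀(94.971/43.138)
    = 0.33586 × 0.34273 = 0.1151 m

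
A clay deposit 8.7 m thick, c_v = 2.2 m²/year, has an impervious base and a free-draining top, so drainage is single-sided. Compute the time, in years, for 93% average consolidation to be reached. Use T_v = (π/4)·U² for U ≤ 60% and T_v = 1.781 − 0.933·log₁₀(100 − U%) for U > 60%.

t ≈ 34.1 years

Drainage path length: H_d = H = 8.7 m (single drainage).
U > 60%: T_v = 1.781 − 0.933·log₁₀(100 − 93) = 0.99252.
t = T_v·H_d²/c_v = 0.99252×8.7²/2.2 = 34.15 years.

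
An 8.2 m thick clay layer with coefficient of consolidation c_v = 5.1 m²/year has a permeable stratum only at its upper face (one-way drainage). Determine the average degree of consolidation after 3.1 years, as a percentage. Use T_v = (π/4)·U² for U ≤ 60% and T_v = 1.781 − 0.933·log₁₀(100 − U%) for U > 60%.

U ≈ 54.7 %

Drainage path length: H_d = H = 8.2 m (single drainage).
T_v = c_v·t/H_d² = 5.1×3.1/8.2² = 0.23513.
T_v = 0.23513 corresponds to the U ≤ 60% branch:
U = √(4T_v/π) = 0.5472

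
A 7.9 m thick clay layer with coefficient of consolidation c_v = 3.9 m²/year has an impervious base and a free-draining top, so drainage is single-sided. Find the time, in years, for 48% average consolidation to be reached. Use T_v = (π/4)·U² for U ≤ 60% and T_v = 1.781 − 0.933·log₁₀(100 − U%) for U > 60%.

Drainage path length: H_d = H = 7.9 m (single drainage).
U ≤ 60%: T_v = (π/4)·U² = (π/4)×0.48² = 0.18096.
t = T_v·H_d²/c_v = 0.18096×7.9²/3.9 = 2.896 years.

t ≈ 2.9 years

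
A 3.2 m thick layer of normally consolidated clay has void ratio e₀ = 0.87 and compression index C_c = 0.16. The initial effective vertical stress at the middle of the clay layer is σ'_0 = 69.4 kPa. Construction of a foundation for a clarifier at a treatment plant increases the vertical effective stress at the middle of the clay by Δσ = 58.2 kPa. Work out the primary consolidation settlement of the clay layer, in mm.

Final effective stress: σ'_f = σ'_0 + Δσ = 69.4 + 58.2 = 127.6 kPa.
Normally consolidated clay, so the full stress increment lies on the virgin compression line:
S_c = C_c·H/(1+e₀)·log₁₀(σ'_f/σ'_0) = 0.16×3.2/(1+0.87)×log₁₀(127.6/69.4)
    = 0.2738 × 0.26449 = 0.07242 m

S_c ≈ 72.4 mm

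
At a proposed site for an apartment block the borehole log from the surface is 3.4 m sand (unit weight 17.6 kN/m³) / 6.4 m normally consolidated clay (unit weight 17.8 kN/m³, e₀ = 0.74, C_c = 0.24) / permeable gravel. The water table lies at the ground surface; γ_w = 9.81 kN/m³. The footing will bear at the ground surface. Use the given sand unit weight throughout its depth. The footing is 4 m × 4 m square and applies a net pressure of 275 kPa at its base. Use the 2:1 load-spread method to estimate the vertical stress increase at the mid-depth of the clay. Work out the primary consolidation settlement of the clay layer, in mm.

Mid-depth of clay below the ground surface: z = 3.4 + 6.4/2 = 6.6 m.
Total vertical stress at mid-clay: σ_v = 17.6×3.4 + 17.8×3.2 = 116.8 kPa.
Pore pressure: u = 9.81×(6.6 − 0) = 64.746 kPa.
Initial effective stress: σ'_0 = σ_v − u = 116.8 − 64.746 = 52.054 kPa.
Stress increase at mid-clay by the 2:1 spreading method:
Δσ = qBL/((B+z)(L+z)) = 275×4×4/((4+6.6)(4+6.6)) = 39.16 kPa
Final effective stress: σ'_f = σ'_0 + Δσ = 52.054 + 39.16 = 91.214 kPa.
Normally consolidated clay, so the full stress increment lies on the virgin compression line:
S_c = C_c·H/(1+e₀)·log₁₀(σ'_f/σ'_0) = 0.24×6.4/(1+0.74)×log₁₀(91.214/52.054)
    = 0.88276 × 0.24361 = 0.215 m

S_c ≈ 215 mm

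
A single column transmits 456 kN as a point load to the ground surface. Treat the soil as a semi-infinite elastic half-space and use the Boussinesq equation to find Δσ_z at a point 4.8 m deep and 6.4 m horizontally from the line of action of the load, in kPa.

Δσ_z ≈ 0.735 kPa

Boussinesq vertical stress below a point load on an elastic half-space:
Δσ_z = 3P/(2πz²) · [1 + (r/z)²]^(−5/2)
r/z = 6.4/4.8 = 1.3333; [1+(r/z)²]^(−5/2) = 0.07776.
Δσ_z = 3×456/(2π×4.8²) × 0.07776 = 9.4498 × 0.07776 = 0.7348 kPa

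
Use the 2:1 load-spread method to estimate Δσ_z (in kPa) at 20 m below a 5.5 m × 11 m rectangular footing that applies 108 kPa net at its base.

By the 2:1 method the load spreads at 1 horizontal : 2 vertical, so at depth z the loaded area has grown by z in each plan dimension:
Δσ = qBL/((B+z)(L+z)) = 108×5.5×11/((5.5+20)(11+20)) = 8.2657 kPa

Δσ_z ≈ 8.27 kPa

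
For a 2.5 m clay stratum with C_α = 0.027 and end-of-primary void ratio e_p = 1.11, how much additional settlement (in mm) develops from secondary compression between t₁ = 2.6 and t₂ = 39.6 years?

Secondary compression: S_s = C_α·H/(1+e_p)·log₁₀(t₂/t₁)
S_s = 0.027×2.5/(1+1.11)×log₁₀(39.6/2.6)
    = 0.03199 × 1.183 = 0.03784 m

S_s ≈ 37.8 mm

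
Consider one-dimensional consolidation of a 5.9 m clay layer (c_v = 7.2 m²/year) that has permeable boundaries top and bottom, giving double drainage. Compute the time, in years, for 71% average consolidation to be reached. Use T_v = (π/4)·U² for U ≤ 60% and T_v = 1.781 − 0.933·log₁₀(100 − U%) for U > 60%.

Drainage path length: H_d = H/2 = 2.95 m (double drainage).
U > 60%: T_v = 1.781 − 0.933·log₁₀(100 − 71) = 0.41658.
t = T_v·H_d²/c_v = 0.41658×2.95²/7.2 = 0.5035 years.

t ≈ 0.504 years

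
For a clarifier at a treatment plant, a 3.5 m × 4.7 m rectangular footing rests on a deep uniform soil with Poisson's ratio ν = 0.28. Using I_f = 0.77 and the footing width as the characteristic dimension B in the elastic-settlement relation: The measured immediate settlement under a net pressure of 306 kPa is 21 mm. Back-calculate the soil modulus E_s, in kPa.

S_e = q·B·(1−ν²)/E_s · I_f  ⇒  E_s = q·B·(1−ν²)·I_f / S_e.
E_s = 306 × 3.5 × 0.9216 × 0.77 / 0.021 = 36190 kPa

E_s ≈ 36200 kPa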